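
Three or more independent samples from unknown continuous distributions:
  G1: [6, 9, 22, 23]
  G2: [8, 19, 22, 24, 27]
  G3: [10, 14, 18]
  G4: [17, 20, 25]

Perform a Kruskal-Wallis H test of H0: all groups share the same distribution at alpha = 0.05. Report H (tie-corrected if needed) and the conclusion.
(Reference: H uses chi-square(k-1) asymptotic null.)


Step 1: Combine all N = 15 observations and assign midranks.
sorted (value, group, rank): (6,G1,1), (8,G2,2), (9,G1,3), (10,G3,4), (14,G3,5), (17,G4,6), (18,G3,7), (19,G2,8), (20,G4,9), (22,G1,10.5), (22,G2,10.5), (23,G1,12), (24,G2,13), (25,G4,14), (27,G2,15)
Step 2: Sum ranks within each group.
R_1 = 26.5 (n_1 = 4)
R_2 = 48.5 (n_2 = 5)
R_3 = 16 (n_3 = 3)
R_4 = 29 (n_4 = 3)
Step 3: H = 12/(N(N+1)) * sum(R_i^2/n_i) - 3(N+1)
     = 12/(15*16) * (26.5^2/4 + 48.5^2/5 + 16^2/3 + 29^2/3) - 3*16
     = 0.050000 * 1011.68 - 48
     = 2.583958.
Step 4: Ties present; correction factor C = 1 - 6/(15^3 - 15) = 0.998214. Corrected H = 2.583958 / 0.998214 = 2.588581.
Step 5: Under H0, H ~ chi^2(3); p-value = 0.459495.
Step 6: alpha = 0.05. fail to reject H0.

H = 2.5886, df = 3, p = 0.459495, fail to reject H0.


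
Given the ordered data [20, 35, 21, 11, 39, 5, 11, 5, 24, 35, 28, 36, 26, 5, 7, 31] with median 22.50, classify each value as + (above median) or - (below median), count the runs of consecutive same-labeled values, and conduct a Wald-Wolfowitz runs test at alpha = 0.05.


Step 1: Compute median = 22.50; label A = above, B = below.
Labels in order: BABBABBBAAAAABBA  (n_A = 8, n_B = 8)
Step 2: Count runs R = 8.
Step 3: Under H0 (random ordering), E[R] = 2*n_A*n_B/(n_A+n_B) + 1 = 2*8*8/16 + 1 = 9.0000.
        Var[R] = 2*n_A*n_B*(2*n_A*n_B - n_A - n_B) / ((n_A+n_B)^2 * (n_A+n_B-1)) = 14336/3840 = 3.7333.
        SD[R] = 1.9322.
Step 4: Continuity-corrected z = (R + 0.5 - E[R]) / SD[R] = (8 + 0.5 - 9.0000) / 1.9322 = -0.2588.
Step 5: Two-sided p-value via normal approximation = 2*(1 - Phi(|z|)) = 0.795809.
Step 6: alpha = 0.05. fail to reject H0.

R = 8, z = -0.2588, p = 0.795809, fail to reject H0.


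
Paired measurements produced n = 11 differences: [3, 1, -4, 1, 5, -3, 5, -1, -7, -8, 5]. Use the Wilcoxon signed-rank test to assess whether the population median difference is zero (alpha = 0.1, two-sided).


Step 1: Drop any zero differences (none here) and take |d_i|.
|d| = [3, 1, 4, 1, 5, 3, 5, 1, 7, 8, 5]
Step 2: Midrank |d_i| (ties get averaged ranks).
ranks: |3|->4.5, |1|->2, |4|->6, |1|->2, |5|->8, |3|->4.5, |5|->8, |1|->2, |7|->10, |8|->11, |5|->8
Step 3: Attach original signs; sum ranks with positive sign and with negative sign.
W+ = 4.5 + 2 + 2 + 8 + 8 + 8 = 32.5
W- = 6 + 4.5 + 2 + 10 + 11 = 33.5
(Check: W+ + W- = 66 should equal n(n+1)/2 = 66.)
Step 4: Test statistic W = min(W+, W-) = 32.5.
Step 5: Ties in |d|, so use the tie-corrected normal approximation.
        E[W] = n(n+1)/4 = 11*12/4 = 33.
        Tie groups: |d|=1 (t=3), |d|=3 (t=2), |d|=5 (t=3); sum(t^3 - t) = 54.
        Var[W] = n(n+1)(2n+1)/24 - sum(t^3-t)/48 = 3036/24 - 54/48 = 125.375.
        z = (W - E[W]) / sqrt(Var[W]) = (32.5 - 33) / 11.1971 = -0.0447.
        Two-sided p = 2*Phi(z) = 0.964383.
Step 6: alpha = 0.1. fail to reject H0.

W+ = 32.5, W- = 33.5, W = min = 32.5, p = 0.964383, fail to reject H0.


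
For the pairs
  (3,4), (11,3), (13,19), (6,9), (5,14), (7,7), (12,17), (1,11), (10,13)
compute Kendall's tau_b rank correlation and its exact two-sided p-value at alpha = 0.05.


Step 1: Enumerate the 36 unordered pairs (i,j) with i<j and classify each by sign(x_j-x_i) * sign(y_j-y_i).
  (1,2):dx=+8,dy=-1->D; (1,3):dx=+10,dy=+15->C; (1,4):dx=+3,dy=+5->C; (1,5):dx=+2,dy=+10->C
  (1,6):dx=+4,dy=+3->C; (1,7):dx=+9,dy=+13->C; (1,8):dx=-2,dy=+7->D; (1,9):dx=+7,dy=+9->C
  (2,3):dx=+2,dy=+16->C; (2,4):dx=-5,dy=+6->D; (2,5):dx=-6,dy=+11->D; (2,6):dx=-4,dy=+4->D
  (2,7):dx=+1,dy=+14->C; (2,8):dx=-10,dy=+8->D; (2,9):dx=-1,dy=+10->D; (3,4):dx=-7,dy=-10->C
  (3,5):dx=-8,dy=-5->C; (3,6):dx=-6,dy=-12->C; (3,7):dx=-1,dy=-2->C; (3,8):dx=-12,dy=-8->C
  (3,9):dx=-3,dy=-6->C; (4,5):dx=-1,dy=+5->D; (4,6):dx=+1,dy=-2->D; (4,7):dx=+6,dy=+8->C
  (4,8):dx=-5,dy=+2->D; (4,9):dx=+4,dy=+4->C; (5,6):dx=+2,dy=-7->D; (5,7):dx=+7,dy=+3->C
  (5,8):dx=-4,dy=-3->C; (5,9):dx=+5,dy=-1->D; (6,7):dx=+5,dy=+10->C; (6,8):dx=-6,dy=+4->D
  (6,9):dx=+3,dy=+6->C; (7,8):dx=-11,dy=-6->C; (7,9):dx=-2,dy=-4->C; (8,9):dx=+9,dy=+2->C
Step 2: C = 23, D = 13, total pairs = 36.
Step 3: tau = (C - D)/(n(n-1)/2) = (23 - 13)/36 = 0.277778.
Step 4: Exact two-sided p-value (enumerate n! = 362880 permutations of y under H0): p = 0.358488.
Step 5: alpha = 0.05. fail to reject H0.

tau_b = 0.2778 (C=23, D=13), p = 0.358488, fail to reject H0.


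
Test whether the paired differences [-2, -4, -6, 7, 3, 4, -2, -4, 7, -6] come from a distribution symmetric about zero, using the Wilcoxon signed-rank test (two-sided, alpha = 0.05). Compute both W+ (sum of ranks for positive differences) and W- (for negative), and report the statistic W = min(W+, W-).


Step 1: Drop any zero differences (none here) and take |d_i|.
|d| = [2, 4, 6, 7, 3, 4, 2, 4, 7, 6]
Step 2: Midrank |d_i| (ties get averaged ranks).
ranks: |2|->1.5, |4|->5, |6|->7.5, |7|->9.5, |3|->3, |4|->5, |2|->1.5, |4|->5, |7|->9.5, |6|->7.5
Step 3: Attach original signs; sum ranks with positive sign and with negative sign.
W+ = 9.5 + 3 + 5 + 9.5 = 27
W- = 1.5 + 5 + 7.5 + 1.5 + 5 + 7.5 = 28
(Check: W+ + W- = 55 should equal n(n+1)/2 = 55.)
Step 4: Test statistic W = min(W+, W-) = 27.
Step 5: Ties in |d|, so use the tie-corrected normal approximation.
        E[W] = n(n+1)/4 = 10*11/4 = 27.5.
        Tie groups: |d|=2 (t=2), |d|=4 (t=3), |d|=6 (t=2), |d|=7 (t=2); sum(t^3 - t) = 42.
        Var[W] = n(n+1)(2n+1)/24 - sum(t^3-t)/48 = 2310/24 - 42/48 = 95.375.
        z = (W - E[W]) / sqrt(Var[W]) = (27 - 27.5) / 9.7660 = -0.0512.
        Two-sided p = 2*Phi(z) = 0.959168.
Step 6: alpha = 0.05. fail to reject H0.

W+ = 27, W- = 28, W = min = 27, p = 0.959168, fail to reject H0.


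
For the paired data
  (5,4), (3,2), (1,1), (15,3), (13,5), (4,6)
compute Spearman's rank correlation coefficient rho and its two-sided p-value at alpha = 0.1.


Step 1: Rank x and y separately (midranks; no ties here).
rank(x): 5->4, 3->2, 1->1, 15->6, 13->5, 4->3
rank(y): 4->4, 2->2, 1->1, 3->3, 5->5, 6->6
Step 2: d_i = R_x(i) - R_y(i); compute d_i^2.
  (4-4)^2=0, (2-2)^2=0, (1-1)^2=0, (6-3)^2=9, (5-5)^2=0, (3-6)^2=9
sum(d^2) = 18.
Step 3: rho = 1 - 6*18 / (6*(6^2 - 1)) = 1 - 108/210 = 0.485714.
Step 4: Under H0, t = rho * sqrt((n-2)/(1-rho^2)) = 1.1113 ~ t(4).
Step 5: Two-sided p-value from the t-distribution with 4 df = 0.328723.
Step 6: alpha = 0.1. fail to reject H0.

rho = 0.4857, p = 0.328723, fail to reject H0 at alpha = 0.1.


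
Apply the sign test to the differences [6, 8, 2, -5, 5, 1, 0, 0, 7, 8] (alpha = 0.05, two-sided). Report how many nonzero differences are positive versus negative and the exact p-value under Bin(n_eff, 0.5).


Step 1: Discard zero differences. Original n = 10; n_eff = number of nonzero differences = 8.
Nonzero differences (with sign): +6, +8, +2, -5, +5, +1, +7, +8
Step 2: Count signs: positive = 7, negative = 1.
Step 3: Under H0: P(positive) = 0.5, so the number of positives S ~ Bin(8, 0.5).
Step 4: Two-sided exact p-value = sum of Bin(8,0.5) probabilities at or below the observed probability = 0.070312.
Step 5: alpha = 0.05. fail to reject H0.

n_eff = 8, pos = 7, neg = 1, p = 0.070312, fail to reject H0.


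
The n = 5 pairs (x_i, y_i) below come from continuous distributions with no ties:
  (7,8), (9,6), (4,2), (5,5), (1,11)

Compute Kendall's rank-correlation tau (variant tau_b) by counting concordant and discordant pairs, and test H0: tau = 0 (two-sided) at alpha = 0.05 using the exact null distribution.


Step 1: Enumerate the 10 unordered pairs (i,j) with i<j and classify each by sign(x_j-x_i) * sign(y_j-y_i).
  (1,2):dx=+2,dy=-2->D; (1,3):dx=-3,dy=-6->C; (1,4):dx=-2,dy=-3->C; (1,5):dx=-6,dy=+3->D
  (2,3):dx=-5,dy=-4->C; (2,4):dx=-4,dy=-1->C; (2,5):dx=-8,dy=+5->D; (3,4):dx=+1,dy=+3->C
  (3,5):dx=-3,dy=+9->D; (4,5):dx=-4,dy=+6->D
Step 2: C = 5, D = 5, total pairs = 10.
Step 3: tau = (C - D)/(n(n-1)/2) = (5 - 5)/10 = 0.000000.
Step 4: Exact two-sided p-value (enumerate n! = 120 permutations of y under H0): p = 1.000000.
Step 5: alpha = 0.05. fail to reject H0.

tau_b = 0.0000 (C=5, D=5), p = 1.000000, fail to reject H0.


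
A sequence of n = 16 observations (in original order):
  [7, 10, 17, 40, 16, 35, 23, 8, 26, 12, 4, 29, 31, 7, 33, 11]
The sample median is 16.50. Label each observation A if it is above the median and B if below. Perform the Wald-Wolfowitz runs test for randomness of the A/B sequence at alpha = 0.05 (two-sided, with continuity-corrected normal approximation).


Step 1: Compute median = 16.50; label A = above, B = below.
Labels in order: BBAABAABABBAABAB  (n_A = 8, n_B = 8)
Step 2: Count runs R = 11.
Step 3: Under H0 (random ordering), E[R] = 2*n_A*n_B/(n_A+n_B) + 1 = 2*8*8/16 + 1 = 9.0000.
        Var[R] = 2*n_A*n_B*(2*n_A*n_B - n_A - n_B) / ((n_A+n_B)^2 * (n_A+n_B-1)) = 14336/3840 = 3.7333.
        SD[R] = 1.9322.
Step 4: Continuity-corrected z = (R - 0.5 - E[R]) / SD[R] = (11 - 0.5 - 9.0000) / 1.9322 = 0.7763.
Step 5: Two-sided p-value via normal approximation = 2*(1 - Phi(|z|)) = 0.437558.
Step 6: alpha = 0.05. fail to reject H0.

R = 11, z = 0.7763, p = 0.437558, fail to reject H0.


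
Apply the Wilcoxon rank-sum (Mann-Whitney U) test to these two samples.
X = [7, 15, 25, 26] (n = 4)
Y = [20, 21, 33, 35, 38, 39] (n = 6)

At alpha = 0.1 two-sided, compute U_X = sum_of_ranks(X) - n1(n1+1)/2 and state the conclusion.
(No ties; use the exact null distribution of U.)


Step 1: Combine and sort all 10 observations; assign midranks.
sorted (value, group): (7,X), (15,X), (20,Y), (21,Y), (25,X), (26,X), (33,Y), (35,Y), (38,Y), (39,Y)
ranks: 7->1, 15->2, 20->3, 21->4, 25->5, 26->6, 33->7, 35->8, 38->9, 39->10
Step 2: Rank sum for X: R1 = 1 + 2 + 5 + 6 = 14.
Step 3: U_X = R1 - n1(n1+1)/2 = 14 - 4*5/2 = 14 - 10 = 4.
       U_Y = n1*n2 - U_X = 24 - 4 = 20.
Step 4: No ties, so the exact null distribution of U (based on enumerating the C(10,4) = 210 equally likely rank assignments) gives the two-sided p-value.
Step 5: p-value = 0.114286; compare to alpha = 0.1. fail to reject H0.

U_X = 4, p = 0.114286, fail to reject H0 at alpha = 0.1.


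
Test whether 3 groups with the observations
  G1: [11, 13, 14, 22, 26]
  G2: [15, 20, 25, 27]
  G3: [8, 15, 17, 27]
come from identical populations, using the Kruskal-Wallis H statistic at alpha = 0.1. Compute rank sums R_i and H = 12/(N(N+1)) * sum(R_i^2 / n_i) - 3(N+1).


Step 1: Combine all N = 13 observations and assign midranks.
sorted (value, group, rank): (8,G3,1), (11,G1,2), (13,G1,3), (14,G1,4), (15,G2,5.5), (15,G3,5.5), (17,G3,7), (20,G2,8), (22,G1,9), (25,G2,10), (26,G1,11), (27,G2,12.5), (27,G3,12.5)
Step 2: Sum ranks within each group.
R_1 = 29 (n_1 = 5)
R_2 = 36 (n_2 = 4)
R_3 = 26 (n_3 = 4)
Step 3: H = 12/(N(N+1)) * sum(R_i^2/n_i) - 3(N+1)
     = 12/(13*14) * (29^2/5 + 36^2/4 + 26^2/4) - 3*14
     = 0.065934 * 661.2 - 42
     = 1.595604.
Step 4: Ties present; correction factor C = 1 - 12/(13^3 - 13) = 0.994505. Corrected H = 1.595604 / 0.994505 = 1.604420.
Step 5: Under H0, H ~ chi^2(2); p-value = 0.448337.
Step 6: alpha = 0.1. fail to reject H0.

H = 1.6044, df = 2, p = 0.448337, fail to reject H0.


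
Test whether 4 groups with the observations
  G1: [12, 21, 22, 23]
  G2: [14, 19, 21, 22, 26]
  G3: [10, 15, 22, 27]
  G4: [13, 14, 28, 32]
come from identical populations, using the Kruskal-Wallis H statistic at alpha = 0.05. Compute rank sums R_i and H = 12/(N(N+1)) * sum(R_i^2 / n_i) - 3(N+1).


Step 1: Combine all N = 17 observations and assign midranks.
sorted (value, group, rank): (10,G3,1), (12,G1,2), (13,G4,3), (14,G2,4.5), (14,G4,4.5), (15,G3,6), (19,G2,7), (21,G1,8.5), (21,G2,8.5), (22,G1,11), (22,G2,11), (22,G3,11), (23,G1,13), (26,G2,14), (27,G3,15), (28,G4,16), (32,G4,17)
Step 2: Sum ranks within each group.
R_1 = 34.5 (n_1 = 4)
R_2 = 45 (n_2 = 5)
R_3 = 33 (n_3 = 4)
R_4 = 40.5 (n_4 = 4)
Step 3: H = 12/(N(N+1)) * sum(R_i^2/n_i) - 3(N+1)
     = 12/(17*18) * (34.5^2/4 + 45^2/5 + 33^2/4 + 40.5^2/4) - 3*18
     = 0.039216 * 1384.88 - 54
     = 0.308824.
Step 4: Ties present; correction factor C = 1 - 36/(17^3 - 17) = 0.992647. Corrected H = 0.308824 / 0.992647 = 0.311111.
Step 5: Under H0, H ~ chi^2(3); p-value = 0.957925.
Step 6: alpha = 0.05. fail to reject H0.

H = 0.3111, df = 3, p = 0.957925, fail to reject H0.


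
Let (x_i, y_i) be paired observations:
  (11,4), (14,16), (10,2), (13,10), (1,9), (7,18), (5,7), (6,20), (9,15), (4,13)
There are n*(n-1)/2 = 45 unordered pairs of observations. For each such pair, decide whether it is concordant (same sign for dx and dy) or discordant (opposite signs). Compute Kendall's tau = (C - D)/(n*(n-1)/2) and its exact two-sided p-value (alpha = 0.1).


Step 1: Enumerate the 45 unordered pairs (i,j) with i<j and classify each by sign(x_j-x_i) * sign(y_j-y_i).
  (1,2):dx=+3,dy=+12->C; (1,3):dx=-1,dy=-2->C; (1,4):dx=+2,dy=+6->C; (1,5):dx=-10,dy=+5->D
  (1,6):dx=-4,dy=+14->D; (1,7):dx=-6,dy=+3->D; (1,8):dx=-5,dy=+16->D; (1,9):dx=-2,dy=+11->D
  (1,10):dx=-7,dy=+9->D; (2,3):dx=-4,dy=-14->C; (2,4):dx=-1,dy=-6->C; (2,5):dx=-13,dy=-7->C
  (2,6):dx=-7,dy=+2->D; (2,7):dx=-9,dy=-9->C; (2,8):dx=-8,dy=+4->D; (2,9):dx=-5,dy=-1->C
  (2,10):dx=-10,dy=-3->C; (3,4):dx=+3,dy=+8->C; (3,5):dx=-9,dy=+7->D; (3,6):dx=-3,dy=+16->D
  (3,7):dx=-5,dy=+5->D; (3,8):dx=-4,dy=+18->D; (3,9):dx=-1,dy=+13->D; (3,10):dx=-6,dy=+11->D
  (4,5):dx=-12,dy=-1->C; (4,6):dx=-6,dy=+8->D; (4,7):dx=-8,dy=-3->C; (4,8):dx=-7,dy=+10->D
  (4,9):dx=-4,dy=+5->D; (4,10):dx=-9,dy=+3->D; (5,6):dx=+6,dy=+9->C; (5,7):dx=+4,dy=-2->D
  (5,8):dx=+5,dy=+11->C; (5,9):dx=+8,dy=+6->C; (5,10):dx=+3,dy=+4->C; (6,7):dx=-2,dy=-11->C
  (6,8):dx=-1,dy=+2->D; (6,9):dx=+2,dy=-3->D; (6,10):dx=-3,dy=-5->C; (7,8):dx=+1,dy=+13->C
  (7,9):dx=+4,dy=+8->C; (7,10):dx=-1,dy=+6->D; (8,9):dx=+3,dy=-5->D; (8,10):dx=-2,dy=-7->C
  (9,10):dx=-5,dy=-2->C
Step 2: C = 22, D = 23, total pairs = 45.
Step 3: tau = (C - D)/(n(n-1)/2) = (22 - 23)/45 = -0.022222.
Step 4: Exact two-sided p-value (enumerate n! = 3628800 permutations of y under H0): p = 1.000000.
Step 5: alpha = 0.1. fail to reject H0.

tau_b = -0.0222 (C=22, D=23), p = 1.000000, fail to reject H0.


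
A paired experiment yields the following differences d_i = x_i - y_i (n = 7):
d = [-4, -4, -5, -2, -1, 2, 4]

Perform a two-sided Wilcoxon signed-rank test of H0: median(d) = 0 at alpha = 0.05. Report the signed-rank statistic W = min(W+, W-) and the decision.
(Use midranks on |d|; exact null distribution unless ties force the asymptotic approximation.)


Step 1: Drop any zero differences (none here) and take |d_i|.
|d| = [4, 4, 5, 2, 1, 2, 4]
Step 2: Midrank |d_i| (ties get averaged ranks).
ranks: |4|->5, |4|->5, |5|->7, |2|->2.5, |1|->1, |2|->2.5, |4|->5
Step 3: Attach original signs; sum ranks with positive sign and with negative sign.
W+ = 2.5 + 5 = 7.5
W- = 5 + 5 + 7 + 2.5 + 1 = 20.5
(Check: W+ + W- = 28 should equal n(n+1)/2 = 28.)
Step 4: Test statistic W = min(W+, W-) = 7.5.
Step 5: Ties in |d|, so use the tie-corrected normal approximation.
        E[W] = n(n+1)/4 = 7*8/4 = 14.
        Tie groups: |d|=2 (t=2), |d|=4 (t=3); sum(t^3 - t) = 30.
        Var[W] = n(n+1)(2n+1)/24 - sum(t^3-t)/48 = 840/24 - 30/48 = 34.375.
        z = (W - E[W]) / sqrt(Var[W]) = (7.5 - 14) / 5.8630 = -1.1086.
        Two-sided p = 2*Phi(z) = 0.267584.
Step 6: alpha = 0.05. fail to reject H0.

W+ = 7.5, W- = 20.5, W = min = 7.5, p = 0.267584, fail to reject H0.


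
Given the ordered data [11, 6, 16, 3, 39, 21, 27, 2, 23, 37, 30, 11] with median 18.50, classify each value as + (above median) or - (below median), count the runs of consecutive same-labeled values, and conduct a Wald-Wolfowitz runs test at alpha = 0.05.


Step 1: Compute median = 18.50; label A = above, B = below.
Labels in order: BBBBAAABAAAB  (n_A = 6, n_B = 6)
Step 2: Count runs R = 5.
Step 3: Under H0 (random ordering), E[R] = 2*n_A*n_B/(n_A+n_B) + 1 = 2*6*6/12 + 1 = 7.0000.
        Var[R] = 2*n_A*n_B*(2*n_A*n_B - n_A - n_B) / ((n_A+n_B)^2 * (n_A+n_B-1)) = 4320/1584 = 2.7273.
        SD[R] = 1.6514.
Step 4: Continuity-corrected z = (R + 0.5 - E[R]) / SD[R] = (5 + 0.5 - 7.0000) / 1.6514 = -0.9083.
Step 5: Two-sided p-value via normal approximation = 2*(1 - Phi(|z|)) = 0.363722.
Step 6: alpha = 0.05. fail to reject H0.

R = 5, z = -0.9083, p = 0.363722, fail to reject H0.


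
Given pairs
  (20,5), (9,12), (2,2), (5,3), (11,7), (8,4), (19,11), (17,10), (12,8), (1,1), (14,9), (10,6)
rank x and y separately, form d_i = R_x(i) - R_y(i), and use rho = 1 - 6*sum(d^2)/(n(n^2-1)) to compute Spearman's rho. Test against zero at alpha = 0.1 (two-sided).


Step 1: Rank x and y separately (midranks; no ties here).
rank(x): 20->12, 9->5, 2->2, 5->3, 11->7, 8->4, 19->11, 17->10, 12->8, 1->1, 14->9, 10->6
rank(y): 5->5, 12->12, 2->2, 3->3, 7->7, 4->4, 11->11, 10->10, 8->8, 1->1, 9->9, 6->6
Step 2: d_i = R_x(i) - R_y(i); compute d_i^2.
  (12-5)^2=49, (5-12)^2=49, (2-2)^2=0, (3-3)^2=0, (7-7)^2=0, (4-4)^2=0, (11-11)^2=0, (10-10)^2=0, (8-8)^2=0, (1-1)^2=0, (9-9)^2=0, (6-6)^2=0
sum(d^2) = 98.
Step 3: rho = 1 - 6*98 / (12*(12^2 - 1)) = 1 - 588/1716 = 0.657343.
Step 4: Under H0, t = rho * sqrt((n-2)/(1-rho^2)) = 2.7584 ~ t(10).
Step 5: Two-sided p-value from the t-distribution with 10 df = 0.020185.
Step 6: alpha = 0.1. reject H0.

rho = 0.6573, p = 0.020185, reject H0 at alpha = 0.1.


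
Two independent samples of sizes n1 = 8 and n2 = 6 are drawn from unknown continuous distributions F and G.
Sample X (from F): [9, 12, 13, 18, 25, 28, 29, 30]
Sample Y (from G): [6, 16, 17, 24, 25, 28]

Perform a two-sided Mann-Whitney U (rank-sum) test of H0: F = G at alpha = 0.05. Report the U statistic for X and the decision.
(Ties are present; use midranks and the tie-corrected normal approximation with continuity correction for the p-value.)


Step 1: Combine and sort all 14 observations; assign midranks.
sorted (value, group): (6,Y), (9,X), (12,X), (13,X), (16,Y), (17,Y), (18,X), (24,Y), (25,X), (25,Y), (28,X), (28,Y), (29,X), (30,X)
ranks: 6->1, 9->2, 12->3, 13->4, 16->5, 17->6, 18->7, 24->8, 25->9.5, 25->9.5, 28->11.5, 28->11.5, 29->13, 30->14
Step 2: Rank sum for X: R1 = 2 + 3 + 4 + 7 + 9.5 + 11.5 + 13 + 14 = 64.
Step 3: U_X = R1 - n1(n1+1)/2 = 64 - 8*9/2 = 64 - 36 = 28.
       U_Y = n1*n2 - U_X = 48 - 28 = 20.
Step 4: Ties are present, so use the tie-corrected normal approximation (with continuity correction) for the p-value.
Step 5: p-value = 0.650661; compare to alpha = 0.05. fail to reject H0.

U_X = 28, p = 0.650661, fail to reject H0 at alpha = 0.05.


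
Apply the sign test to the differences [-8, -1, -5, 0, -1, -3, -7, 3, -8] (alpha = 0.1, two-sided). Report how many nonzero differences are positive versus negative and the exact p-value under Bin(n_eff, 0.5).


Step 1: Discard zero differences. Original n = 9; n_eff = number of nonzero differences = 8.
Nonzero differences (with sign): -8, -1, -5, -1, -3, -7, +3, -8
Step 2: Count signs: positive = 1, negative = 7.
Step 3: Under H0: P(positive) = 0.5, so the number of positives S ~ Bin(8, 0.5).
Step 4: Two-sided exact p-value = sum of Bin(8,0.5) probabilities at or below the observed probability = 0.070312.
Step 5: alpha = 0.1. reject H0.

n_eff = 8, pos = 1, neg = 7, p = 0.070312, reject H0.


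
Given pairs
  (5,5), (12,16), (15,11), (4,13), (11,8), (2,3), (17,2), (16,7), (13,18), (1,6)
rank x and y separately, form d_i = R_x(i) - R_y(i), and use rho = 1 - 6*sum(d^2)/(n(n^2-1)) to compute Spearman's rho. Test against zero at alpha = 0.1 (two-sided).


Step 1: Rank x and y separately (midranks; no ties here).
rank(x): 5->4, 12->6, 15->8, 4->3, 11->5, 2->2, 17->10, 16->9, 13->7, 1->1
rank(y): 5->3, 16->9, 11->7, 13->8, 8->6, 3->2, 2->1, 7->5, 18->10, 6->4
Step 2: d_i = R_x(i) - R_y(i); compute d_i^2.
  (4-3)^2=1, (6-9)^2=9, (8-7)^2=1, (3-8)^2=25, (5-6)^2=1, (2-2)^2=0, (10-1)^2=81, (9-5)^2=16, (7-10)^2=9, (1-4)^2=9
sum(d^2) = 152.
Step 3: rho = 1 - 6*152 / (10*(10^2 - 1)) = 1 - 912/990 = 0.078788.
Step 4: Under H0, t = rho * sqrt((n-2)/(1-rho^2)) = 0.2235 ~ t(8).
Step 5: Two-sided p-value from the t-distribution with 8 df = 0.828717.
Step 6: alpha = 0.1. fail to reject H0.

rho = 0.0788, p = 0.828717, fail to reject H0 at alpha = 0.1.


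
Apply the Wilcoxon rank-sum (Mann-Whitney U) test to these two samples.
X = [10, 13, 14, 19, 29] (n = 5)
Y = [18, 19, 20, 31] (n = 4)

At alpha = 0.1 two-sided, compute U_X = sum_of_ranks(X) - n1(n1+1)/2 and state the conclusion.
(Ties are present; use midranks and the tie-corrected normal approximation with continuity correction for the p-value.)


Step 1: Combine and sort all 9 observations; assign midranks.
sorted (value, group): (10,X), (13,X), (14,X), (18,Y), (19,X), (19,Y), (20,Y), (29,X), (31,Y)
ranks: 10->1, 13->2, 14->3, 18->4, 19->5.5, 19->5.5, 20->7, 29->8, 31->9
Step 2: Rank sum for X: R1 = 1 + 2 + 3 + 5.5 + 8 = 19.5.
Step 3: U_X = R1 - n1(n1+1)/2 = 19.5 - 5*6/2 = 19.5 - 15 = 4.5.
       U_Y = n1*n2 - U_X = 20 - 4.5 = 15.5.
Step 4: Ties are present, so use the tie-corrected normal approximation (with continuity correction) for the p-value.
Step 5: p-value = 0.218742; compare to alpha = 0.1. fail to reject H0.

U_X = 4.5, p = 0.218742, fail to reject H0 at alpha = 0.1.


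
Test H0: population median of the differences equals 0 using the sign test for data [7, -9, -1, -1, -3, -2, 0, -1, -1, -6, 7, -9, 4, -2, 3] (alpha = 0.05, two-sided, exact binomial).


Step 1: Discard zero differences. Original n = 15; n_eff = number of nonzero differences = 14.
Nonzero differences (with sign): +7, -9, -1, -1, -3, -2, -1, -1, -6, +7, -9, +4, -2, +3
Step 2: Count signs: positive = 4, negative = 10.
Step 3: Under H0: P(positive) = 0.5, so the number of positives S ~ Bin(14, 0.5).
Step 4: Two-sided exact p-value = sum of Bin(14,0.5) probabilities at or below the observed probability = 0.179565.
Step 5: alpha = 0.05. fail to reject H0.

n_eff = 14, pos = 4, neg = 10, p = 0.179565, fail to reject H0.


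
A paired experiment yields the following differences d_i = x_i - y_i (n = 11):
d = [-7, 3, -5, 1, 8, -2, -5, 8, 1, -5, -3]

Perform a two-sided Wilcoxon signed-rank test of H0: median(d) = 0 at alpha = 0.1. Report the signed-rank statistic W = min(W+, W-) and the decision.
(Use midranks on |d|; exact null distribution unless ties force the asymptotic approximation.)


Step 1: Drop any zero differences (none here) and take |d_i|.
|d| = [7, 3, 5, 1, 8, 2, 5, 8, 1, 5, 3]
Step 2: Midrank |d_i| (ties get averaged ranks).
ranks: |7|->9, |3|->4.5, |5|->7, |1|->1.5, |8|->10.5, |2|->3, |5|->7, |8|->10.5, |1|->1.5, |5|->7, |3|->4.5
Step 3: Attach original signs; sum ranks with positive sign and with negative sign.
W+ = 4.5 + 1.5 + 10.5 + 10.5 + 1.5 = 28.5
W- = 9 + 7 + 3 + 7 + 7 + 4.5 = 37.5
(Check: W+ + W- = 66 should equal n(n+1)/2 = 66.)
Step 4: Test statistic W = min(W+, W-) = 28.5.
Step 5: Ties in |d|, so use the tie-corrected normal approximation.
        E[W] = n(n+1)/4 = 11*12/4 = 33.
        Tie groups: |d|=1 (t=2), |d|=3 (t=2), |d|=5 (t=3), |d|=8 (t=2); sum(t^3 - t) = 42.
        Var[W] = n(n+1)(2n+1)/24 - sum(t^3-t)/48 = 3036/24 - 42/48 = 125.625.
        z = (W - E[W]) / sqrt(Var[W]) = (28.5 - 33) / 11.2083 = -0.4015.
        Two-sided p = 2*Phi(z) = 0.688060.
Step 6: alpha = 0.1. fail to reject H0.

W+ = 28.5, W- = 37.5, W = min = 28.5, p = 0.688060, fail to reject H0.


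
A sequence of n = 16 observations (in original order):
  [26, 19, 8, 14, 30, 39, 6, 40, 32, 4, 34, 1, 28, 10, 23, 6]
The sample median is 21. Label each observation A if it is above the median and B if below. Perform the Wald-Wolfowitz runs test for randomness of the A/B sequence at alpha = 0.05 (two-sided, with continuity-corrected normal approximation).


Step 1: Compute median = 21; label A = above, B = below.
Labels in order: ABBBAABAABABABAB  (n_A = 8, n_B = 8)
Step 2: Count runs R = 12.
Step 3: Under H0 (random ordering), E[R] = 2*n_A*n_B/(n_A+n_B) + 1 = 2*8*8/16 + 1 = 9.0000.
        Var[R] = 2*n_A*n_B*(2*n_A*n_B - n_A - n_B) / ((n_A+n_B)^2 * (n_A+n_B-1)) = 14336/3840 = 3.7333.
        SD[R] = 1.9322.
Step 4: Continuity-corrected z = (R - 0.5 - E[R]) / SD[R] = (12 - 0.5 - 9.0000) / 1.9322 = 1.2939.
Step 5: Two-sided p-value via normal approximation = 2*(1 - Phi(|z|)) = 0.195709.
Step 6: alpha = 0.05. fail to reject H0.

R = 12, z = 1.2939, p = 0.195709, fail to reject H0.


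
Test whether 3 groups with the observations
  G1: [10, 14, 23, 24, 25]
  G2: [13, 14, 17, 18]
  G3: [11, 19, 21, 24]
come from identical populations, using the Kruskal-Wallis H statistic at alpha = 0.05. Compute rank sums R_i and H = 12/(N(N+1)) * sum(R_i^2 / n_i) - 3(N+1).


Step 1: Combine all N = 13 observations and assign midranks.
sorted (value, group, rank): (10,G1,1), (11,G3,2), (13,G2,3), (14,G1,4.5), (14,G2,4.5), (17,G2,6), (18,G2,7), (19,G3,8), (21,G3,9), (23,G1,10), (24,G1,11.5), (24,G3,11.5), (25,G1,13)
Step 2: Sum ranks within each group.
R_1 = 40 (n_1 = 5)
R_2 = 20.5 (n_2 = 4)
R_3 = 30.5 (n_3 = 4)
Step 3: H = 12/(N(N+1)) * sum(R_i^2/n_i) - 3(N+1)
     = 12/(13*14) * (40^2/5 + 20.5^2/4 + 30.5^2/4) - 3*14
     = 0.065934 * 657.625 - 42
     = 1.359890.
Step 4: Ties present; correction factor C = 1 - 12/(13^3 - 13) = 0.994505. Corrected H = 1.359890 / 0.994505 = 1.367403.
Step 5: Under H0, H ~ chi^2(2); p-value = 0.504745.
Step 6: alpha = 0.05. fail to reject H0.

H = 1.3674, df = 2, p = 0.504745, fail to reject H0.


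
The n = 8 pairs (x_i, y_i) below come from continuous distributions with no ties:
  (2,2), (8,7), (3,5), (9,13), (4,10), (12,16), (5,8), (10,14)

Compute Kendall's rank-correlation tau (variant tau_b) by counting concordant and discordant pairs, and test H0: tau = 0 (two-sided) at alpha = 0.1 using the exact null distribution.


Step 1: Enumerate the 28 unordered pairs (i,j) with i<j and classify each by sign(x_j-x_i) * sign(y_j-y_i).
  (1,2):dx=+6,dy=+5->C; (1,3):dx=+1,dy=+3->C; (1,4):dx=+7,dy=+11->C; (1,5):dx=+2,dy=+8->C
  (1,6):dx=+10,dy=+14->C; (1,7):dx=+3,dy=+6->C; (1,8):dx=+8,dy=+12->C; (2,3):dx=-5,dy=-2->C
  (2,4):dx=+1,dy=+6->C; (2,5):dx=-4,dy=+3->D; (2,6):dx=+4,dy=+9->C; (2,7):dx=-3,dy=+1->D
  (2,8):dx=+2,dy=+7->C; (3,4):dx=+6,dy=+8->C; (3,5):dx=+1,dy=+5->C; (3,6):dx=+9,dy=+11->C
  (3,7):dx=+2,dy=+3->C; (3,8):dx=+7,dy=+9->C; (4,5):dx=-5,dy=-3->C; (4,6):dx=+3,dy=+3->C
  (4,7):dx=-4,dy=-5->C; (4,8):dx=+1,dy=+1->C; (5,6):dx=+8,dy=+6->C; (5,7):dx=+1,dy=-2->D
  (5,8):dx=+6,dy=+4->C; (6,7):dx=-7,dy=-8->C; (6,8):dx=-2,dy=-2->C; (7,8):dx=+5,dy=+6->C
Step 2: C = 25, D = 3, total pairs = 28.
Step 3: tau = (C - D)/(n(n-1)/2) = (25 - 3)/28 = 0.785714.
Step 4: Exact two-sided p-value (enumerate n! = 40320 permutations of y under H0): p = 0.005506.
Step 5: alpha = 0.1. reject H0.

tau_b = 0.7857 (C=25, D=3), p = 0.005506, reject H0.


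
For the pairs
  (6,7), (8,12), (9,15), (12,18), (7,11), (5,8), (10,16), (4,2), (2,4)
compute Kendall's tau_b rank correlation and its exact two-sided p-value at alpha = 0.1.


Step 1: Enumerate the 36 unordered pairs (i,j) with i<j and classify each by sign(x_j-x_i) * sign(y_j-y_i).
  (1,2):dx=+2,dy=+5->C; (1,3):dx=+3,dy=+8->C; (1,4):dx=+6,dy=+11->C; (1,5):dx=+1,dy=+4->C
  (1,6):dx=-1,dy=+1->D; (1,7):dx=+4,dy=+9->C; (1,8):dx=-2,dy=-5->C; (1,9):dx=-4,dy=-3->C
  (2,3):dx=+1,dy=+3->C; (2,4):dx=+4,dy=+6->C; (2,5):dx=-1,dy=-1->C; (2,6):dx=-3,dy=-4->C
  (2,7):dx=+2,dy=+4->C; (2,8):dx=-4,dy=-10->C; (2,9):dx=-6,dy=-8->C; (3,4):dx=+3,dy=+3->C
  (3,5):dx=-2,dy=-4->C; (3,6):dx=-4,dy=-7->C; (3,7):dx=+1,dy=+1->C; (3,8):dx=-5,dy=-13->C
  (3,9):dx=-7,dy=-11->C; (4,5):dx=-5,dy=-7->C; (4,6):dx=-7,dy=-10->C; (4,7):dx=-2,dy=-2->C
  (4,8):dx=-8,dy=-16->C; (4,9):dx=-10,dy=-14->C; (5,6):dx=-2,dy=-3->C; (5,7):dx=+3,dy=+5->C
  (5,8):dx=-3,dy=-9->C; (5,9):dx=-5,dy=-7->C; (6,7):dx=+5,dy=+8->C; (6,8):dx=-1,dy=-6->C
  (6,9):dx=-3,dy=-4->C; (7,8):dx=-6,dy=-14->C; (7,9):dx=-8,dy=-12->C; (8,9):dx=-2,dy=+2->D
Step 2: C = 34, D = 2, total pairs = 36.
Step 3: tau = (C - D)/(n(n-1)/2) = (34 - 2)/36 = 0.888889.
Step 4: Exact two-sided p-value (enumerate n! = 362880 permutations of y under H0): p = 0.000243.
Step 5: alpha = 0.1. reject H0.

tau_b = 0.8889 (C=34, D=2), p = 0.000243, reject H0.


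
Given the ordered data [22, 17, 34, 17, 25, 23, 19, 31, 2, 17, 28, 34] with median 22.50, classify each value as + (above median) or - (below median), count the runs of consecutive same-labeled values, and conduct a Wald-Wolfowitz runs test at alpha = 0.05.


Step 1: Compute median = 22.50; label A = above, B = below.
Labels in order: BBABAABABBAA  (n_A = 6, n_B = 6)
Step 2: Count runs R = 8.
Step 3: Under H0 (random ordering), E[R] = 2*n_A*n_B/(n_A+n_B) + 1 = 2*6*6/12 + 1 = 7.0000.
        Var[R] = 2*n_A*n_B*(2*n_A*n_B - n_A - n_B) / ((n_A+n_B)^2 * (n_A+n_B-1)) = 4320/1584 = 2.7273.
        SD[R] = 1.6514.
Step 4: Continuity-corrected z = (R - 0.5 - E[R]) / SD[R] = (8 - 0.5 - 7.0000) / 1.6514 = 0.3028.
Step 5: Two-sided p-value via normal approximation = 2*(1 - Phi(|z|)) = 0.762069.
Step 6: alpha = 0.05. fail to reject H0.

R = 8, z = 0.3028, p = 0.762069, fail to reject H0.


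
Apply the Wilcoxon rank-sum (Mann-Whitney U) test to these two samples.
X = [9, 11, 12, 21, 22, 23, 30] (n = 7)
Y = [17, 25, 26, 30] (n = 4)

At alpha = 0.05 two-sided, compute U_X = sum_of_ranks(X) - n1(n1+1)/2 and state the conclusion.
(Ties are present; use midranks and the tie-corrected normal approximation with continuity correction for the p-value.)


Step 1: Combine and sort all 11 observations; assign midranks.
sorted (value, group): (9,X), (11,X), (12,X), (17,Y), (21,X), (22,X), (23,X), (25,Y), (26,Y), (30,X), (30,Y)
ranks: 9->1, 11->2, 12->3, 17->4, 21->5, 22->6, 23->7, 25->8, 26->9, 30->10.5, 30->10.5
Step 2: Rank sum for X: R1 = 1 + 2 + 3 + 5 + 6 + 7 + 10.5 = 34.5.
Step 3: U_X = R1 - n1(n1+1)/2 = 34.5 - 7*8/2 = 34.5 - 28 = 6.5.
       U_Y = n1*n2 - U_X = 28 - 6.5 = 21.5.
Step 4: Ties are present, so use the tie-corrected normal approximation (with continuity correction) for the p-value.
Step 5: p-value = 0.184875; compare to alpha = 0.05. fail to reject H0.

U_X = 6.5, p = 0.184875, fail to reject H0 at alpha = 0.05.


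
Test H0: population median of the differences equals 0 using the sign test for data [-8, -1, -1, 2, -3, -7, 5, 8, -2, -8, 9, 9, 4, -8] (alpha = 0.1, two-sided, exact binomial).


Step 1: Discard zero differences. Original n = 14; n_eff = number of nonzero differences = 14.
Nonzero differences (with sign): -8, -1, -1, +2, -3, -7, +5, +8, -2, -8, +9, +9, +4, -8
Step 2: Count signs: positive = 6, negative = 8.
Step 3: Under H0: P(positive) = 0.5, so the number of positives S ~ Bin(14, 0.5).
Step 4: Two-sided exact p-value = sum of Bin(14,0.5) probabilities at or below the observed probability = 0.790527.
Step 5: alpha = 0.1. fail to reject H0.

n_eff = 14, pos = 6, neg = 8, p = 0.790527, fail to reject H0.


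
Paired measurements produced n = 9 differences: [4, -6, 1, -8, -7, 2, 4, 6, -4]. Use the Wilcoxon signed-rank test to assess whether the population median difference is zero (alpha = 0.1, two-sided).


Step 1: Drop any zero differences (none here) and take |d_i|.
|d| = [4, 6, 1, 8, 7, 2, 4, 6, 4]
Step 2: Midrank |d_i| (ties get averaged ranks).
ranks: |4|->4, |6|->6.5, |1|->1, |8|->9, |7|->8, |2|->2, |4|->4, |6|->6.5, |4|->4
Step 3: Attach original signs; sum ranks with positive sign and with negative sign.
W+ = 4 + 1 + 2 + 4 + 6.5 = 17.5
W- = 6.5 + 9 + 8 + 4 = 27.5
(Check: W+ + W- = 45 should equal n(n+1)/2 = 45.)
Step 4: Test statistic W = min(W+, W-) = 17.5.
Step 5: Ties in |d|, so use the tie-corrected normal approximation.
        E[W] = n(n+1)/4 = 9*10/4 = 22.5.
        Tie groups: |d|=4 (t=3), |d|=6 (t=2); sum(t^3 - t) = 30.
        Var[W] = n(n+1)(2n+1)/24 - sum(t^3-t)/48 = 1710/24 - 30/48 = 70.625.
        z = (W - E[W]) / sqrt(Var[W]) = (17.5 - 22.5) / 8.4039 = -0.5950.
        Two-sided p = 2*Phi(z) = 0.551867.
Step 6: alpha = 0.1. fail to reject H0.

W+ = 17.5, W- = 27.5, W = min = 17.5, p = 0.551867, fail to reject H0.


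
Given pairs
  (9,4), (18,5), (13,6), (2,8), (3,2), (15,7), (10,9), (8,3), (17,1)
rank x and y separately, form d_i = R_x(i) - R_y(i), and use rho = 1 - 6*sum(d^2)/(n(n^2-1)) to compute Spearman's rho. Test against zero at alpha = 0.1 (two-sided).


Step 1: Rank x and y separately (midranks; no ties here).
rank(x): 9->4, 18->9, 13->6, 2->1, 3->2, 15->7, 10->5, 8->3, 17->8
rank(y): 4->4, 5->5, 6->6, 8->8, 2->2, 7->7, 9->9, 3->3, 1->1
Step 2: d_i = R_x(i) - R_y(i); compute d_i^2.
  (4-4)^2=0, (9-5)^2=16, (6-6)^2=0, (1-8)^2=49, (2-2)^2=0, (7-7)^2=0, (5-9)^2=16, (3-3)^2=0, (8-1)^2=49
sum(d^2) = 130.
Step 3: rho = 1 - 6*130 / (9*(9^2 - 1)) = 1 - 780/720 = -0.083333.
Step 4: Under H0, t = rho * sqrt((n-2)/(1-rho^2)) = -0.2212 ~ t(7).
Step 5: Two-sided p-value from the t-distribution with 7 df = 0.831214.
Step 6: alpha = 0.1. fail to reject H0.

rho = -0.0833, p = 0.831214, fail to reject H0 at alpha = 0.1.


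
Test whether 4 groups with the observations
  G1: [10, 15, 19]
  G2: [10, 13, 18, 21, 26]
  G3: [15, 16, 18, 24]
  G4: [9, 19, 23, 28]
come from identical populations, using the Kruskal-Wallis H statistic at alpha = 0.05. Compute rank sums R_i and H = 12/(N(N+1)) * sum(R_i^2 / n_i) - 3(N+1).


Step 1: Combine all N = 16 observations and assign midranks.
sorted (value, group, rank): (9,G4,1), (10,G1,2.5), (10,G2,2.5), (13,G2,4), (15,G1,5.5), (15,G3,5.5), (16,G3,7), (18,G2,8.5), (18,G3,8.5), (19,G1,10.5), (19,G4,10.5), (21,G2,12), (23,G4,13), (24,G3,14), (26,G2,15), (28,G4,16)
Step 2: Sum ranks within each group.
R_1 = 18.5 (n_1 = 3)
R_2 = 42 (n_2 = 5)
R_3 = 35 (n_3 = 4)
R_4 = 40.5 (n_4 = 4)
Step 3: H = 12/(N(N+1)) * sum(R_i^2/n_i) - 3(N+1)
     = 12/(16*17) * (18.5^2/3 + 42^2/5 + 35^2/4 + 40.5^2/4) - 3*17
     = 0.044118 * 1183.2 - 51
     = 1.199816.
Step 4: Ties present; correction factor C = 1 - 24/(16^3 - 16) = 0.994118. Corrected H = 1.199816 / 0.994118 = 1.206916.
Step 5: Under H0, H ~ chi^2(3); p-value = 0.751346.
Step 6: alpha = 0.05. fail to reject H0.

H = 1.2069, df = 3, p = 0.751346, fail to reject H0.


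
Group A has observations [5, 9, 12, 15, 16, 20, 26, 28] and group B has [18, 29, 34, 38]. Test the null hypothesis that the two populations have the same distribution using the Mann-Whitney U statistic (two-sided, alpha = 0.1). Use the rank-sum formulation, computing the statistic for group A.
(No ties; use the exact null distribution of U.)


Step 1: Combine and sort all 12 observations; assign midranks.
sorted (value, group): (5,X), (9,X), (12,X), (15,X), (16,X), (18,Y), (20,X), (26,X), (28,X), (29,Y), (34,Y), (38,Y)
ranks: 5->1, 9->2, 12->3, 15->4, 16->5, 18->6, 20->7, 26->8, 28->9, 29->10, 34->11, 38->12
Step 2: Rank sum for X: R1 = 1 + 2 + 3 + 4 + 5 + 7 + 8 + 9 = 39.
Step 3: U_X = R1 - n1(n1+1)/2 = 39 - 8*9/2 = 39 - 36 = 3.
       U_Y = n1*n2 - U_X = 32 - 3 = 29.
Step 4: No ties, so the exact null distribution of U (based on enumerating the C(12,8) = 495 equally likely rank assignments) gives the two-sided p-value.
Step 5: p-value = 0.028283; compare to alpha = 0.1. reject H0.

U_X = 3, p = 0.028283, reject H0 at alpha = 0.1.


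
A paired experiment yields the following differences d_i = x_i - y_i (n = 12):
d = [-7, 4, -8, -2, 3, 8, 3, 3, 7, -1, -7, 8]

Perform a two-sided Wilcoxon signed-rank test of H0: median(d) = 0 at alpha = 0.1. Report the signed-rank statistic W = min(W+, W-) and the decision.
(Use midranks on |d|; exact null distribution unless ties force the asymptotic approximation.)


Step 1: Drop any zero differences (none here) and take |d_i|.
|d| = [7, 4, 8, 2, 3, 8, 3, 3, 7, 1, 7, 8]
Step 2: Midrank |d_i| (ties get averaged ranks).
ranks: |7|->8, |4|->6, |8|->11, |2|->2, |3|->4, |8|->11, |3|->4, |3|->4, |7|->8, |1|->1, |7|->8, |8|->11
Step 3: Attach original signs; sum ranks with positive sign and with negative sign.
W+ = 6 + 4 + 11 + 4 + 4 + 8 + 11 = 48
W- = 8 + 11 + 2 + 1 + 8 = 30
(Check: W+ + W- = 78 should equal n(n+1)/2 = 78.)
Step 4: Test statistic W = min(W+, W-) = 30.
Step 5: Ties in |d|, so use the tie-corrected normal approximation.
        E[W] = n(n+1)/4 = 12*13/4 = 39.
        Tie groups: |d|=3 (t=3), |d|=7 (t=3), |d|=8 (t=3); sum(t^3 - t) = 72.
        Var[W] = n(n+1)(2n+1)/24 - sum(t^3-t)/48 = 3900/24 - 72/48 = 161.
        z = (W - E[W]) / sqrt(Var[W]) = (30 - 39) / 12.6886 = -0.7093.
        Two-sided p = 2*Phi(z) = 0.478139.
Step 6: alpha = 0.1. fail to reject H0.

W+ = 48, W- = 30, W = min = 30, p = 0.478139, fail to reject H0.


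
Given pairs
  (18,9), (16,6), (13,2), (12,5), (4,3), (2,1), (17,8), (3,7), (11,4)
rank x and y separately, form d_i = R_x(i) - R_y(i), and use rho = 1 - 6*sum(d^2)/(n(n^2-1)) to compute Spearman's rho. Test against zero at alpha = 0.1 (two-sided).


Step 1: Rank x and y separately (midranks; no ties here).
rank(x): 18->9, 16->7, 13->6, 12->5, 4->3, 2->1, 17->8, 3->2, 11->4
rank(y): 9->9, 6->6, 2->2, 5->5, 3->3, 1->1, 8->8, 7->7, 4->4
Step 2: d_i = R_x(i) - R_y(i); compute d_i^2.
  (9-9)^2=0, (7-6)^2=1, (6-2)^2=16, (5-5)^2=0, (3-3)^2=0, (1-1)^2=0, (8-8)^2=0, (2-7)^2=25, (4-4)^2=0
sum(d^2) = 42.
Step 3: rho = 1 - 6*42 / (9*(9^2 - 1)) = 1 - 252/720 = 0.650000.
Step 4: Under H0, t = rho * sqrt((n-2)/(1-rho^2)) = 2.2630 ~ t(7).
Step 5: Two-sided p-value from the t-distribution with 7 df = 0.058073.
Step 6: alpha = 0.1. reject H0.

rho = 0.6500, p = 0.058073, reject H0 at alpha = 0.1.


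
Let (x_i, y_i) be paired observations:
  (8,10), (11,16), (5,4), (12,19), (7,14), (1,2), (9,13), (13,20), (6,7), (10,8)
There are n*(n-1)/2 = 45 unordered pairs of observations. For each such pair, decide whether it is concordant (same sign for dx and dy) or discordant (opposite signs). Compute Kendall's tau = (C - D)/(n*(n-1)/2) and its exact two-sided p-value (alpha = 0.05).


Step 1: Enumerate the 45 unordered pairs (i,j) with i<j and classify each by sign(x_j-x_i) * sign(y_j-y_i).
  (1,2):dx=+3,dy=+6->C; (1,3):dx=-3,dy=-6->C; (1,4):dx=+4,dy=+9->C; (1,5):dx=-1,dy=+4->D
  (1,6):dx=-7,dy=-8->C; (1,7):dx=+1,dy=+3->C; (1,8):dx=+5,dy=+10->C; (1,9):dx=-2,dy=-3->C
  (1,10):dx=+2,dy=-2->D; (2,3):dx=-6,dy=-12->C; (2,4):dx=+1,dy=+3->C; (2,5):dx=-4,dy=-2->C
  (2,6):dx=-10,dy=-14->C; (2,7):dx=-2,dy=-3->C; (2,8):dx=+2,dy=+4->C; (2,9):dx=-5,dy=-9->C
  (2,10):dx=-1,dy=-8->C; (3,4):dx=+7,dy=+15->C; (3,5):dx=+2,dy=+10->C; (3,6):dx=-4,dy=-2->C
  (3,7):dx=+4,dy=+9->C; (3,8):dx=+8,dy=+16->C; (3,9):dx=+1,dy=+3->C; (3,10):dx=+5,dy=+4->C
  (4,5):dx=-5,dy=-5->C; (4,6):dx=-11,dy=-17->C; (4,7):dx=-3,dy=-6->C; (4,8):dx=+1,dy=+1->C
  (4,9):dx=-6,dy=-12->C; (4,10):dx=-2,dy=-11->C; (5,6):dx=-6,dy=-12->C; (5,7):dx=+2,dy=-1->D
  (5,8):dx=+6,dy=+6->C; (5,9):dx=-1,dy=-7->C; (5,10):dx=+3,dy=-6->D; (6,7):dx=+8,dy=+11->C
  (6,8):dx=+12,dy=+18->C; (6,9):dx=+5,dy=+5->C; (6,10):dx=+9,dy=+6->C; (7,8):dx=+4,dy=+7->C
  (7,9):dx=-3,dy=-6->C; (7,10):dx=+1,dy=-5->D; (8,9):dx=-7,dy=-13->C; (8,10):dx=-3,dy=-12->C
  (9,10):dx=+4,dy=+1->C
Step 2: C = 40, D = 5, total pairs = 45.
Step 3: tau = (C - D)/(n(n-1)/2) = (40 - 5)/45 = 0.777778.
Step 4: Exact two-sided p-value (enumerate n! = 3628800 permutations of y under H0): p = 0.000946.
Step 5: alpha = 0.05. reject H0.

tau_b = 0.7778 (C=40, D=5), p = 0.000946, reject H0.


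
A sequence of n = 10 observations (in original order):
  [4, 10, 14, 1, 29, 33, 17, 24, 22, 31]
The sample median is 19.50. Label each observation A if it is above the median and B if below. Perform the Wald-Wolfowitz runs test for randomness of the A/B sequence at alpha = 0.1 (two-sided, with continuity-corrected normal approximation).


Step 1: Compute median = 19.50; label A = above, B = below.
Labels in order: BBBBAABAAA  (n_A = 5, n_B = 5)
Step 2: Count runs R = 4.
Step 3: Under H0 (random ordering), E[R] = 2*n_A*n_B/(n_A+n_B) + 1 = 2*5*5/10 + 1 = 6.0000.
        Var[R] = 2*n_A*n_B*(2*n_A*n_B - n_A - n_B) / ((n_A+n_B)^2 * (n_A+n_B-1)) = 2000/900 = 2.2222.
        SD[R] = 1.4907.
Step 4: Continuity-corrected z = (R + 0.5 - E[R]) / SD[R] = (4 + 0.5 - 6.0000) / 1.4907 = -1.0062.
Step 5: Two-sided p-value via normal approximation = 2*(1 - Phi(|z|)) = 0.314305.
Step 6: alpha = 0.1. fail to reject H0.

R = 4, z = -1.0062, p = 0.314305, fail to reject H0.


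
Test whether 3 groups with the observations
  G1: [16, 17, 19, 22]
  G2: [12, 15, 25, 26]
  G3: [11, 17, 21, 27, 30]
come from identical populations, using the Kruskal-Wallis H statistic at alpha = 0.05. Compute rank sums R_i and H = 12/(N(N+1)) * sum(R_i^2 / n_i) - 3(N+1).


Step 1: Combine all N = 13 observations and assign midranks.
sorted (value, group, rank): (11,G3,1), (12,G2,2), (15,G2,3), (16,G1,4), (17,G1,5.5), (17,G3,5.5), (19,G1,7), (21,G3,8), (22,G1,9), (25,G2,10), (26,G2,11), (27,G3,12), (30,G3,13)
Step 2: Sum ranks within each group.
R_1 = 25.5 (n_1 = 4)
R_2 = 26 (n_2 = 4)
R_3 = 39.5 (n_3 = 5)
Step 3: H = 12/(N(N+1)) * sum(R_i^2/n_i) - 3(N+1)
     = 12/(13*14) * (25.5^2/4 + 26^2/4 + 39.5^2/5) - 3*14
     = 0.065934 * 643.612 - 42
     = 0.435989.
Step 4: Ties present; correction factor C = 1 - 6/(13^3 - 13) = 0.997253. Corrected H = 0.435989 / 0.997253 = 0.437190.
Step 5: Under H0, H ~ chi^2(2); p-value = 0.803647.
Step 6: alpha = 0.05. fail to reject H0.

H = 0.4372, df = 2, p = 0.803647, fail to reject H0.
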